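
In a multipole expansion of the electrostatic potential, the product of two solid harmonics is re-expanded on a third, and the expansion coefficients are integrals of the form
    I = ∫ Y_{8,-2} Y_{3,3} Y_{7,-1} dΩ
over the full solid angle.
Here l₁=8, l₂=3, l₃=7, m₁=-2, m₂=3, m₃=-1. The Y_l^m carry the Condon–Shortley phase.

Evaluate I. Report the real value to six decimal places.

Checks pass: Σm=0; 18 even; l₃=7∈[5,11].
(2·8+1)(2·3+1)(2·7+1) = 1785
Δ: 4! 12! 2! / 19! → 1/5290740
sum: t=1:−1/7257600 t=2:+1/2073600 t=3:−1/7257600 = 1/4838400
3j²(8 3 7; 0 0 0) = Δ·Π!·Σ² = 252/20995  (sign -1)
sum: t=4:+1/24883200 = 1/24883200
3j²(8 3 7; -2 3 -1) = Δ·Π!·Σ² = 70/4199  (sign +1)
combine: 4πI² = 1785·252/20995·70/4199 = 370440/1037153
take √, sign -1: I = -0.16859030

-0.168590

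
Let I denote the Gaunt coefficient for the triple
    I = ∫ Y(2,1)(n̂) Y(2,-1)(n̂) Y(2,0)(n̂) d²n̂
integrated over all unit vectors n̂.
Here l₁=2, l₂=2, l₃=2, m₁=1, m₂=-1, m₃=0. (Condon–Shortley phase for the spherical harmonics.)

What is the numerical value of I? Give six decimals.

-0.090112

Rules hold: Σm=0, L=6 even, 0≤2≤4.
N = 5·5·5 = 125
Δ = 2!·2!·2!/7! = 1/630
Racah Σ t=0..2: t=0:+1/8 t=1:−1/1 t=2:+1/8 = -3/4
⇒ 3j(2 2 2; 0 0 0)² = 2/35, sgn -1
Racah Σ t=0..1: t=0:+1/2 t=1:−1/4 = 1/4
⇒ 3j(2 2 2; 1 -1 0)² = 1/70, sgn +1
4πI² = N·(3j₀)²·(3jₘ)² = 5/49
I = -1·√(0.102041/4π) = -0.09011188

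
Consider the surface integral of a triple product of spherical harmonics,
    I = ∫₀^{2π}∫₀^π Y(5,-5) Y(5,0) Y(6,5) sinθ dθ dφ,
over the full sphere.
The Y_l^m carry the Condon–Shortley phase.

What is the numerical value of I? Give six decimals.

-0.152641

Rules hold: Σm=0, L=16 even, 0≤6≤10.
N = 11·11·13 = 1573
Δ = 4!·6!·6!/17! = 1/28588560
Racah Σ t=0..4: t=0:+1/345600 t=1:−1/13824 t=2:+1/5184 t=3:−1/13824 t=4:+1/345600 = 7/129600
⇒ 3j(5 5 6; 0 0 0)² = 80/7293, sgn +1
Racah Σ t=4..4: t=4:+1/2073600 = 1/2073600
⇒ 3j(5 5 6; -5 0 5)² = 15/884, sgn -1
4πI² = N·(3j₀)²·(3jₘ)² = 1100/3757
I = -1·√(0.292787/4π) = -0.15264086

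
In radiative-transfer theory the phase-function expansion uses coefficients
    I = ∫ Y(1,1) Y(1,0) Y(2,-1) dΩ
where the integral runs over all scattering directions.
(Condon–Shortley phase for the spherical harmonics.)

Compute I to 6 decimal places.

m-sum 0 ✓  L=4 even ✓  0≤2≤2 ✓
Π(2lᵢ+1) = 3×3×5 = 45
triangle coeff Δ(1,1,2) = 1/30
Σ_t [0,0]: t=0:+1/1 = 1/1
(3j)²=2/15 [(1 1 2; 0 0 0)], sign=+1
Σ_t [0,0]: t=0:+1/2 = 1/2
(3j)²=1/10 [(1 1 2; 1 0 -1)], sign=-1
⇒ 4πI² = 3/5
I = (-1)√(3/5/(4π)) = -0.21850969

-0.218510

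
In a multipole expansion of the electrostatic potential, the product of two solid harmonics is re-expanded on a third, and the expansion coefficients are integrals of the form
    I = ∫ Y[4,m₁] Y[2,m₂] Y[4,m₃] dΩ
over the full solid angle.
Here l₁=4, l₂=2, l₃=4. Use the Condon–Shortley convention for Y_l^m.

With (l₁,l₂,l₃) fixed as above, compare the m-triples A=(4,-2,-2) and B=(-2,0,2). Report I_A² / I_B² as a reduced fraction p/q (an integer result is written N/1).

21/8

Shared (l₁,l₂,l₃)=(4,2,4): N and (l;000)² cancel in I_A²/I_B².
A: Δ = 2!·6!·2!/11! = 1/13860; Racah Σ t=0..0: t=0:+1/2880 = 1/2880; ⇒ 3j(4 2 4; 4 -2 -2)² = 2/165, sgn +1
B: Δ = 2!·6!·2!/11! = 1/13860; Racah Σ t=0..2: t=0:+1/2880 t=1:−1/120 t=2:+1/192 = -1/360; ⇒ 3j(4 2 4; -2 0 2)² = 16/3465, sgn -1
I_A²/I_B² = (2/165)/(16/3465) = 21/8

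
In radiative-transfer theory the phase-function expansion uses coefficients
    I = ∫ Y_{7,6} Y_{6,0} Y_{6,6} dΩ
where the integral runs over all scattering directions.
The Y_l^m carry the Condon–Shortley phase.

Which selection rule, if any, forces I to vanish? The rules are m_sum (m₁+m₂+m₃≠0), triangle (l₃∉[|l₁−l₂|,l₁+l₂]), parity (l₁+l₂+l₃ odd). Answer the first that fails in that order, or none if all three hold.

m_sum

Σmᵢ = 12  ✗
l₃∈[|l₁−l₂|,l₁+l₂]=[1,13], have l₃=6
Σlᵢ = 19 ⇒ odd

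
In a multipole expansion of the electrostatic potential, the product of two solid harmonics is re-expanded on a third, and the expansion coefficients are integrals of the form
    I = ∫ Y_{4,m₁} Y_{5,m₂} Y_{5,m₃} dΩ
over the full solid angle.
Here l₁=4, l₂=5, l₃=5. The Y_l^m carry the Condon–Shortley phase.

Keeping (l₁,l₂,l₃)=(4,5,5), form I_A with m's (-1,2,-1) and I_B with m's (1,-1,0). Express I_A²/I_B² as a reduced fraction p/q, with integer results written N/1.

35/6

l's match ⇒ only the (l;m) 3-j factors differ between A and B.
A: triangle coeff Δ(4,5,5) = 1/3153150; Σ_t [1,4]: t=1:−1/103680 t=2:+1/2880 t=3:−1/1152 t=4:+1/5184 = -7/20736; (3j)²=35/2574 [(4 5 5; -1 2 -1)], sign=-1
B: triangle coeff Δ(4,5,5) = 1/3153150; Σ_t [0,3]: t=0:+1/6912 t=1:−1/864 t=2:+1/1152 t=3:−1/17280 = -7/34560; (3j)²=1/429 [(4 5 5; 1 -1 0)], sign=+1
I_A²/I_B² = (35/2574)/(1/429) = 35/6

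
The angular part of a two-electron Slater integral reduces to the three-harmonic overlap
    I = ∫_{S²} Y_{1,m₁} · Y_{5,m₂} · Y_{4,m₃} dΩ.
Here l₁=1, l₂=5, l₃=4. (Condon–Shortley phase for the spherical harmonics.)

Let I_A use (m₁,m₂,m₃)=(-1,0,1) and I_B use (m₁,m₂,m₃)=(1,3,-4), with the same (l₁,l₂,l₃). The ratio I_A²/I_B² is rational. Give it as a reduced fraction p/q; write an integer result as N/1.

l's match ⇒ only the (l;m) 3-j factors differ between A and B.
A: triangle coeff Δ(1,5,4) = 1/495; Σ_t [2,2]: t=2:+1/1440 = 1/1440; (3j)²=2/99 [(1 5 4; -1 0 1)], sign=-1
B: triangle coeff Δ(1,5,4) = 1/495; Σ_t [0,0]: t=0:+1/80640 = 1/80640; (3j)²=1/495 [(1 5 4; 1 3 -4)], sign=+1
I_A²/I_B² = (2/99)/(1/495) = 10/1

10/1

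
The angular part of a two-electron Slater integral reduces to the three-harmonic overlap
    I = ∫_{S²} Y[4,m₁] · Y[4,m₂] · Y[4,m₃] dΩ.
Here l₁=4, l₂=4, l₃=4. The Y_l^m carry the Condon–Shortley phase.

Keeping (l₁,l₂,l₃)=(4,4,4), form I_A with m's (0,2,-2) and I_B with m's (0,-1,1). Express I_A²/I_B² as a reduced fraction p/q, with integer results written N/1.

Same 4,4,4: normalisation and zero-m 3j drop out of the ratio.
A: Δ: 4! 4! 4! / 13! → 1/450450; sum: t=2:+1/384 t=3:−1/216 t=4:+1/2304 = -11/6912; 3j²(4 4 4; 0 2 -2) = Δ·Π!·Σ² = 11/1638  (sign -1)
B: Δ: 4! 4! 4! / 13! → 1/450450; sum: t=0:+1/3456 t=1:−1/144 t=2:+1/96 t=3:−1/864 = 1/384; 3j²(4 4 4; 0 -1 1) = Δ·Π!·Σ² = 9/2002  (sign -1)
I_A²/I_B² = (11/1638)/(9/2002) = 121/81

121/81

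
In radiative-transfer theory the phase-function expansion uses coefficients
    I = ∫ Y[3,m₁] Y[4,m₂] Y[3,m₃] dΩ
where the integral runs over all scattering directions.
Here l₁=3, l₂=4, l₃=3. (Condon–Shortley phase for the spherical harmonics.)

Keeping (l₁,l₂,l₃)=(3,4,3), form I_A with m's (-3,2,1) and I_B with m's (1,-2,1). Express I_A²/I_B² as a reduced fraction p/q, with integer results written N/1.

l's match ⇒ only the (l;m) 3-j factors differ between A and B.
A: triangle coeff Δ(3,4,3) = 1/34650; Σ_t [4,4]: t=4:+1/192 = 1/192; (3j)²=3/77 [(3 4 3; -3 2 1)], sign=+1
B: triangle coeff Δ(3,4,3) = 1/34650; Σ_t [0,2]: t=0:+1/192 t=1:−1/36 t=2:+1/192 = -5/288; (3j)²=20/693 [(3 4 3; 1 -2 1)], sign=-1
I_A²/I_B² = (3/77)/(20/693) = 27/20

27/20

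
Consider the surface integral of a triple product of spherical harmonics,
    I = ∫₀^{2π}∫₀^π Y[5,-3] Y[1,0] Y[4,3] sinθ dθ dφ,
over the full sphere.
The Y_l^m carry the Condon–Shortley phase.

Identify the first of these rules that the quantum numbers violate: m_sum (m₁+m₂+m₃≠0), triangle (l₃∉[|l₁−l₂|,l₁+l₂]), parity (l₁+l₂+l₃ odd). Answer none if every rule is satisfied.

azimuthal sum: -3 + 0 + 3 = 0  ✓
4 ≤ 4 ≤ 6 (triangle on l)  ✓
L = 5 + 1 + 4 = 10 (even)  ✓

none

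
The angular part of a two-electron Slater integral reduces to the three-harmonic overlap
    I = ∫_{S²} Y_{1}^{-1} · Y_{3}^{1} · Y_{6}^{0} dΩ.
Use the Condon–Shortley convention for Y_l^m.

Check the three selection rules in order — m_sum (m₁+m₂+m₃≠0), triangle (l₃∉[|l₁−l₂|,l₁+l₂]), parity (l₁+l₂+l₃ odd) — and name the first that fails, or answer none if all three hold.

triangle

azimuthal sum: -1 + 1 + 0 = 0  ✓
2 ≤ 6 ≤ 4 (triangle on l)  ✗
L = 1 + 3 + 6 = 10 (even)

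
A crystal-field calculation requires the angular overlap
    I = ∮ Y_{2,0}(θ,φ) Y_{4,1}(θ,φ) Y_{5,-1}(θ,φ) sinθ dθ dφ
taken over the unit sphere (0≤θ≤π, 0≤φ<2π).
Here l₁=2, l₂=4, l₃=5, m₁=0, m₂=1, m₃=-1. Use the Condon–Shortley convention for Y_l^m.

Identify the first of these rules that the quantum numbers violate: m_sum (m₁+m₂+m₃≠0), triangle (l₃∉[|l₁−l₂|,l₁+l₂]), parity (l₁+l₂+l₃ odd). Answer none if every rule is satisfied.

Σmᵢ = 0  ✓
l₃∈[|l₁−l₂|,l₁+l₂]=[2,6], have l₃=5  ✓
Σlᵢ = 11 ⇒ odd  ✗

parity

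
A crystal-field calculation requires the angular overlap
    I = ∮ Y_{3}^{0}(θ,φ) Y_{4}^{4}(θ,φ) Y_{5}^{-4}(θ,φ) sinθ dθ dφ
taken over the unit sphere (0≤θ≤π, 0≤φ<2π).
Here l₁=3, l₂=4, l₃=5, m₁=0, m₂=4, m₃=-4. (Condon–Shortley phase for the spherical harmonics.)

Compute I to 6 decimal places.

-0.207724

Rules hold: Σm=0, L=12 even, 1≤5≤7.
N = 7·9·11 = 693
Δ = 2!·4!·6!/13! = 1/180180
Racah Σ t=0..2: t=0:+1/576 t=1:−1/144 t=2:+1/576 = -1/288
⇒ 3j(3 4 5; 0 0 0)² = 20/1001, sgn +1
Racah Σ t=2..2: t=2:+1/8640 = 1/8640
⇒ 3j(3 4 5; 0 4 -4)² = 28/715, sgn -1
4πI² = N·(3j₀)²·(3jₘ)² = 1008/1859
I = -1·√(0.542227/4π) = -0.20772350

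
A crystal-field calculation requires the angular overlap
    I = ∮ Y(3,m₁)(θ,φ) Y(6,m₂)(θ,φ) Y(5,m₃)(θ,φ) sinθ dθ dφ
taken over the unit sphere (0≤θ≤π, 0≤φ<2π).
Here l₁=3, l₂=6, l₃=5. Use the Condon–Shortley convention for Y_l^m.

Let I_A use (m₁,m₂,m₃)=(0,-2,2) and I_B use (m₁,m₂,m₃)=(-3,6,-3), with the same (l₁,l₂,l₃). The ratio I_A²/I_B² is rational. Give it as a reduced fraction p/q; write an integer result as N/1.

8/33

l's match ⇒ only the (l;m) 3-j factors differ between A and B.
A: triangle coeff Δ(3,6,5) = 1/675675; Σ_t [1,3]: t=1:−1/8640 t=2:+1/5760 t=3:−1/60480 = 1/24192; (3j)²=8/3003 [(3 6 5; 0 -2 2)], sign=-1
B: triangle coeff Δ(3,6,5) = 1/675675; Σ_t [4,4]: t=4:+1/1935360 = 1/1935360; (3j)²=1/91 [(3 6 5; -3 6 -3)], sign=+1
I_A²/I_B² = (8/3003)/(1/91) = 8/33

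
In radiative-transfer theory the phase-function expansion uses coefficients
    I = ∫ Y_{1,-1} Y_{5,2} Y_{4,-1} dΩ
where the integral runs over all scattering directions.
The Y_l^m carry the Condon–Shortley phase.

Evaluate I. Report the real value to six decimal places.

Checks pass: Σm=0; 10 even; l₃=4∈[4,6].
(2·1+1)(2·5+1)(2·4+1) = 297
Δ: 2! 0! 8! / 11! → 1/495
sum: t=1:−1/576 = -1/576
3j²(1 5 4; 0 0 0) = Δ·Π!·Σ² = 5/99  (sign -1)
sum: t=2:+1/1440 = 1/1440
3j²(1 5 4; -1 2 -1) = Δ·Π!·Σ² = 7/165  (sign -1)
combine: 4πI² = 297·5/99·7/165 = 7/11
take √, sign +1: I = 0.22503380

0.225034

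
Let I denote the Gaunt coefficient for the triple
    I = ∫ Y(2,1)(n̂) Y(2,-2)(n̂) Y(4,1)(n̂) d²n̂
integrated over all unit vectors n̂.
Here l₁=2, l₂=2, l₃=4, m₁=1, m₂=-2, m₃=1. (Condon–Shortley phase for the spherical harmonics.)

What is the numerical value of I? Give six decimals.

-0.090112

m-sum 0 ✓  L=8 even ✓  0≤4≤4 ✓
Π(2lᵢ+1) = 5×5×9 = 225
triangle coeff Δ(2,2,4) = 1/630
Σ_t [0,0]: t=0:+1/16 = 1/16
(3j)²=2/35 [(2 2 4; 0 0 0)], sign=+1
Σ_t [0,0]: t=0:+1/144 = 1/144
(3j)²=1/126 [(2 2 4; 1 -2 1)], sign=-1
⇒ 4πI² = 5/49
I = (-1)√(5/49/(4π)) = -0.09011188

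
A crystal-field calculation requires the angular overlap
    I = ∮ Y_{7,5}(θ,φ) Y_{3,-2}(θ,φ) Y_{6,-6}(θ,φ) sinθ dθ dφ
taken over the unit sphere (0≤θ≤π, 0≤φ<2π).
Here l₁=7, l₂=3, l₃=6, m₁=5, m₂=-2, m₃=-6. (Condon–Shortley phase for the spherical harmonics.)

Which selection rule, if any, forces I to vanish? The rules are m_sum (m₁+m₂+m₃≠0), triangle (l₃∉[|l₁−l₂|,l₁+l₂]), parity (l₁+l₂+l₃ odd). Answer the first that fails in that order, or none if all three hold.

m_sum

Σmᵢ = -3  ✗
l₃∈[|l₁−l₂|,l₁+l₂]=[4,10], have l₃=6
Σlᵢ = 16 ⇒ even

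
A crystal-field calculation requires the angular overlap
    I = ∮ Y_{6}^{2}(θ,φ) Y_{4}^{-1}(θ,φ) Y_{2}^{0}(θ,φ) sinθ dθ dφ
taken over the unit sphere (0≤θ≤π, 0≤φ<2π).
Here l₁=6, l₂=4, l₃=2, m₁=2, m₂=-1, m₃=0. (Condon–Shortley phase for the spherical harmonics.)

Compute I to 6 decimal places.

Σmᵢ = 1 ≠ 0, so the φ-integral vanishes; I = 0

0.000000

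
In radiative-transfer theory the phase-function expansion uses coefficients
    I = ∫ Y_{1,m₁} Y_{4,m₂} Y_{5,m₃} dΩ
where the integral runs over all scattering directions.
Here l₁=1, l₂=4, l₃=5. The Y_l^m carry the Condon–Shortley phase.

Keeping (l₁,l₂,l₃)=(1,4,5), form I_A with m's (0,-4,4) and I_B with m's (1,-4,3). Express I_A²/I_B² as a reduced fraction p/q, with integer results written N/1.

9/1

Same 1,4,5: normalisation and zero-m 3j drop out of the ratio.
A: Δ: 0! 2! 8! / 11! → 1/495; sum: t=0:+1/40320 = 1/40320; 3j²(1 4 5; 0 -4 4) = Δ·Π!·Σ² = 1/55  (sign -1)
B: Δ: 0! 2! 8! / 11! → 1/495; sum: t=0:+1/80640 = 1/80640; 3j²(1 4 5; 1 -4 3) = Δ·Π!·Σ² = 1/495  (sign +1)
I_A²/I_B² = (1/55)/(1/495) = 9/1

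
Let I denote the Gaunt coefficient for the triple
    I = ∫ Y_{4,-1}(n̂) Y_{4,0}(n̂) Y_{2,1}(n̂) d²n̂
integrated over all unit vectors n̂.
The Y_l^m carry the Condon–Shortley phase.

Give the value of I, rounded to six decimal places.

-0.044869

m-sum 0 ✓  L=10 even ✓  0≤2≤8 ✓
Π(2lᵢ+1) = 9×9×5 = 405
triangle coeff Δ(4,4,2) = 1/13860
Σ_t [2,4]: t=2:+1/192 t=3:−1/36 t=4:+1/192 = -5/288
(3j)²=20/693 [(4 4 2; 0 0 0)], sign=-1
Σ_t [3,4]: t=3:−1/72 t=4:+1/96 = -1/288
(3j)²=1/462 [(4 4 2; -1 0 1)], sign=+1
⇒ 4πI² = 150/5929
I = (-1)√(150/5929/(4π)) = -0.04486937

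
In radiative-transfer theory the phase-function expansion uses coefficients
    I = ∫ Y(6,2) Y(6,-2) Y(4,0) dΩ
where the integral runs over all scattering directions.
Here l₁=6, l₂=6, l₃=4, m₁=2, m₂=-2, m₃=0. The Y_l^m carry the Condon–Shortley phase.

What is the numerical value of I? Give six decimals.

0.016594

m-sum 0 ✓  L=16 even ✓  0≤4≤12 ✓
Π(2lᵢ+1) = 13×13×9 = 1521
triangle coeff Δ(6,6,4) = 1/15315300
Σ_t [2,6]: t=2:+1/829440 t=3:−1/25920 t=4:+1/9216 t=5:−1/25920 t=6:+1/829440 = 7/207360
(3j)²=28/2431 [(6 6 4; 0 0 0)], sign=+1
Σ_t [0,4]: t=0:+1/23224320 t=1:−1/181440 t=2:+1/23040 t=3:−1/25920 t=4:+1/331776 = 11/4644864
(3j)²=11/55692 [(6 6 4; 2 -2 0)], sign=+1
⇒ 4πI² = 1/289
I = (+1)√(1/289/(4π)) = 0.01659381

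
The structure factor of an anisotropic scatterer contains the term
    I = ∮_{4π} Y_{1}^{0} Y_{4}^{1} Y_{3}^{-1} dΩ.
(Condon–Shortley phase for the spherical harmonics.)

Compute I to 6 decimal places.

Rules hold: Σm=0, L=8 even, 3≤3≤5.
N = 3·9·7 = 189
Δ = 2!·0!·6!/9! = 1/252
Racah Σ t=1..1: t=1:−1/36 = -1/36
⇒ 3j(1 4 3; 0 0 0)² = 4/63, sgn +1
Racah Σ t=1..1: t=1:−1/48 = -1/48
⇒ 3j(1 4 3; 0 1 -1)² = 5/84, sgn -1
4πI² = N·(3j₀)²·(3jₘ)² = 5/7
I = -1·√(0.714286/4π) = -0.23841361

-0.238414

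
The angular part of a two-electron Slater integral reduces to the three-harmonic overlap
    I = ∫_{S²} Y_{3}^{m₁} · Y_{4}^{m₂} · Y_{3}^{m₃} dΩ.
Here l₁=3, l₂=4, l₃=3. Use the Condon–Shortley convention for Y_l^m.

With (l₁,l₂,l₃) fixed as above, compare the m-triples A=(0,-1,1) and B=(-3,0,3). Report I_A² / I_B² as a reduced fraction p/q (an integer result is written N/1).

Same 3,4,3: normalisation and zero-m 3j drop out of the ratio.
A: Δ: 4! 2! 4! / 11! → 1/34650; sum: t=1:−1/48 t=2:+1/24 t=3:−1/288 = 5/288; 3j²(3 4 3; 0 -1 1) = Δ·Π!·Σ² = 5/462  (sign +1)
B: Δ: 4! 2! 4! / 11! → 1/34650; sum: t=4:+1/1152 = 1/1152; 3j²(3 4 3; -3 0 3) = Δ·Π!·Σ² = 1/154  (sign +1)
I_A²/I_B² = (5/462)/(1/154) = 5/3

5/3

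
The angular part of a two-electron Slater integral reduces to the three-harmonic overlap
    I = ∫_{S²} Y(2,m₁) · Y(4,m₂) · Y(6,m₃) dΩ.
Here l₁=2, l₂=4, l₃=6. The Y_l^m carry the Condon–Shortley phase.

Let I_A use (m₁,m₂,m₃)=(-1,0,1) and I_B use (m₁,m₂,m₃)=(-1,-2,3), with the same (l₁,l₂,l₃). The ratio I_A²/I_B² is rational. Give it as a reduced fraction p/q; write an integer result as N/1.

Same 2,4,6: normalisation and zero-m 3j drop out of the ratio.
A: Δ: 0! 4! 8! / 13! → 1/6435; sum: t=0:+1/3456 = 1/3456; 3j²(2 4 6; -1 0 1) = Δ·Π!·Σ² = 35/1287  (sign -1)
B: Δ: 0! 4! 8! / 13! → 1/6435; sum: t=0:+1/8640 = 1/8640; 3j²(2 4 6; -1 -2 3) = Δ·Π!·Σ² = 28/715  (sign -1)
I_A²/I_B² = (35/1287)/(28/715) = 25/36

25/36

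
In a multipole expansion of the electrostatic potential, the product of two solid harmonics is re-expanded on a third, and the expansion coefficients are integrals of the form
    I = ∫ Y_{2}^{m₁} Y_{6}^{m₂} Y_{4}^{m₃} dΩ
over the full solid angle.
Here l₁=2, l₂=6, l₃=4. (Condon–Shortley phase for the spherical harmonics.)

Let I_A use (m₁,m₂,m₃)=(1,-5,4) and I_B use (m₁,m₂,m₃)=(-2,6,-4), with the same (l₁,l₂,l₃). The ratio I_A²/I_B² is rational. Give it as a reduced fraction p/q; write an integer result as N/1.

Shared (l₁,l₂,l₃)=(2,6,4): N and (l;000)² cancel in I_A²/I_B².
A: Δ = 4!·0!·8!/13! = 1/6435; Racah Σ t=1..1: t=1:−1/241920 = -1/241920; ⇒ 3j(2 6 4; 1 -5 4)² = 1/39, sgn -1
B: Δ = 4!·0!·8!/13! = 1/6435; Racah Σ t=4..4: t=4:+1/967680 = 1/967680; ⇒ 3j(2 6 4; -2 6 -4)² = 1/13, sgn +1
I_A²/I_B² = (1/39)/(1/13) = 1/3

1/3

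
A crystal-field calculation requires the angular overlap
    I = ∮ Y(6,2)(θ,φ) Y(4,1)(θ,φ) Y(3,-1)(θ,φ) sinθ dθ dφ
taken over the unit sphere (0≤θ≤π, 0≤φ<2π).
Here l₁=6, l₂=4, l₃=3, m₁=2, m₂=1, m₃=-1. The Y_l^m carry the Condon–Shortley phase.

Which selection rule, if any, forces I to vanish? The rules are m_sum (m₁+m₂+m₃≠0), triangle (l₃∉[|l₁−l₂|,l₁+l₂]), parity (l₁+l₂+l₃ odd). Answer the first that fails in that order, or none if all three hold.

Σmᵢ = 2  ✗
l₃∈[|l₁−l₂|,l₁+l₂]=[2,10], have l₃=3
Σlᵢ = 13 ⇒ odd

m_sum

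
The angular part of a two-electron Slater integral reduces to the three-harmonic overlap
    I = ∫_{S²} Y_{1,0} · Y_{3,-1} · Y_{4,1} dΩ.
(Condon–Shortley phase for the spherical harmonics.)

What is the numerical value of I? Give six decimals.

-0.238414

Rules hold: Σm=0, L=8 even, 2≤4≤4.
N = 3·7·9 = 189
Δ = 0!·2!·6!/9! = 1/252
Racah Σ t=0..0: t=0:+1/36 = 1/36
⇒ 3j(1 3 4; 0 0 0)² = 4/63, sgn +1
Racah Σ t=0..0: t=0:+1/48 = 1/48
⇒ 3j(1 3 4; 0 -1 1)² = 5/84, sgn -1
4πI² = N·(3j₀)²·(3jₘ)² = 5/7
I = -1·√(0.714286/4π) = -0.23841361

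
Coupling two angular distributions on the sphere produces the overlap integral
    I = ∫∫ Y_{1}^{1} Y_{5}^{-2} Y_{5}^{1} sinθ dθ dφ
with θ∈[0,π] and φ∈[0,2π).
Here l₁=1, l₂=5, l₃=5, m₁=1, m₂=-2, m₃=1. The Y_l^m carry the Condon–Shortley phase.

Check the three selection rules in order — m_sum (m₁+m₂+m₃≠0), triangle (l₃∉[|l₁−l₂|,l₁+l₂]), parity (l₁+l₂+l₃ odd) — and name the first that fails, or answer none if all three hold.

azimuthal sum: 1 − 2 + 1 = 0  ✓
4 ≤ 5 ≤ 6 (triangle on l)  ✓
L = 1 + 5 + 5 = 11 (odd)  ✗

parity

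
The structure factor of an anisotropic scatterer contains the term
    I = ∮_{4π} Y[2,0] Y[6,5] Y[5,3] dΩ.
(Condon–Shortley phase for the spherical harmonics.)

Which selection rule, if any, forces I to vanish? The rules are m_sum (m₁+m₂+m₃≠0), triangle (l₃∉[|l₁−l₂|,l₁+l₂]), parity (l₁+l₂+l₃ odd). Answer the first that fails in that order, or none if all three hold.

m_sum

Σmᵢ = 8  ✗
l₃∈[|l₁−l₂|,l₁+l₂]=[4,8], have l₃=5
Σlᵢ = 13 ⇒ odd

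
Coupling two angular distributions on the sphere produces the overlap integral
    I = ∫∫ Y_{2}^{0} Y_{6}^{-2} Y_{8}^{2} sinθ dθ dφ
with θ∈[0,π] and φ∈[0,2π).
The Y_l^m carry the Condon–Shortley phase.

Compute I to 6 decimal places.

0.220478

Checks pass: Σm=0; 16 even; l₃=8∈[4,8].
(2·2+1)(2·6+1)(2·8+1) = 1105
Δ: 0! 4! 12! / 17! → 1/30940
sum: t=0:+1/2073600 = 1/2073600
3j²(2 6 8; 0 0 0) = Δ·Π!·Σ² = 28/1105  (sign +1)
sum: t=0:+1/3870720 = 1/3870720
3j²(2 6 8; 0 -2 2) = Δ·Π!·Σ² = 135/6188  (sign +1)
combine: 4πI² = 1105·28/1105·135/6188 = 135/221
take √, sign +1: I = 0.22047828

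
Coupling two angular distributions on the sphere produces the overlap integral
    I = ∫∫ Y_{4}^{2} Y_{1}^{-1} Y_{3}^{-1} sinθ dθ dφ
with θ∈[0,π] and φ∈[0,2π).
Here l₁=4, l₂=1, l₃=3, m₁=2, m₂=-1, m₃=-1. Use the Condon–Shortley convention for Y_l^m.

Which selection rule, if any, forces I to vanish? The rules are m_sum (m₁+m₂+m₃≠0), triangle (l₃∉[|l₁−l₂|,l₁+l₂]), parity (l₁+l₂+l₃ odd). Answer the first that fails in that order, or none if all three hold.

none

m₁+m₂+m₃ = 2 − 1 − 1 = 0  ✓
triangle: |4−1|=3 ≤ l₃=3 ≤ 4+1=5  ✓
parity: l₁+l₂+l₃ = 8 is even  ✓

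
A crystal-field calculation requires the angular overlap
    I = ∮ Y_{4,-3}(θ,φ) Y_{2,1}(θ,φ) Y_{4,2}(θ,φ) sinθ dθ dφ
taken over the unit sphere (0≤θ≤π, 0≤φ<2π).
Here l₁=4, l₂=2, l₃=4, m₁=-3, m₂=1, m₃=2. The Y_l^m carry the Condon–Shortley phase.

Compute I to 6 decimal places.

Rules hold: Σm=0, L=10 even, 2≤4≤6.
N = 9·5·9 = 405
Δ = 2!·6!·2!/11! = 1/13860
Racah Σ t=0..2: t=0:+1/192 t=1:−1/36 t=2:+1/192 = -5/288
⇒ 3j(4 2 4; 0 0 0)² = 20/693, sgn -1
Racah Σ t=1..2: t=1:−1/1440 t=2:+1/240 = 1/288
⇒ 3j(4 2 4; -3 1 2)² = 5/132, sgn +1
4πI² = N·(3j₀)²·(3jₘ)² = 375/847
I = -1·√(0.442739/4π) = -0.18770204

-0.187702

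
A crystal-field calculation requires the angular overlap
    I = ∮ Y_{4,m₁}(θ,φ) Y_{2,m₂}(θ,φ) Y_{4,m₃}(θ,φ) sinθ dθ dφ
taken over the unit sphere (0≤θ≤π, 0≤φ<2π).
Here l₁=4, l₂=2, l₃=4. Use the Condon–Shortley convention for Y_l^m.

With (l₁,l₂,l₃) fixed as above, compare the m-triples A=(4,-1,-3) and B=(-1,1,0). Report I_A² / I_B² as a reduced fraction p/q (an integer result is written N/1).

Shared (l₁,l₂,l₃)=(4,2,4): N and (l;000)² cancel in I_A²/I_B².
A: Δ = 2!·6!·2!/11! = 1/13860; Racah Σ t=0..0: t=0:+1/1440 = 1/1440; ⇒ 3j(4 2 4; 4 -1 -3)² = 7/165, sgn -1
B: Δ = 2!·6!·2!/11! = 1/13860; Racah Σ t=1..2: t=1:−1/96 t=2:+1/72 = 1/288; ⇒ 3j(4 2 4; -1 1 0)² = 1/462, sgn +1
I_A²/I_B² = (7/165)/(1/462) = 98/5

98/5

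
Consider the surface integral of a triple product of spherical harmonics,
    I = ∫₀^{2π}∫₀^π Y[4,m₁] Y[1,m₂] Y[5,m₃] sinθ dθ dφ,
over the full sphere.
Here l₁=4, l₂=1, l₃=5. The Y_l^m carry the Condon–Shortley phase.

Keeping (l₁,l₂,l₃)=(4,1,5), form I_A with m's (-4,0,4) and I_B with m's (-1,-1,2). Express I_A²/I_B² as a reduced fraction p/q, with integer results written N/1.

3/7

Shared (l₁,l₂,l₃)=(4,1,5): N and (l;000)² cancel in I_A²/I_B².
A: Δ = 0!·8!·2!/11! = 1/495; Racah Σ t=0..0: t=0:+1/40320 = 1/40320; ⇒ 3j(4 1 5; -4 0 4)² = 1/55, sgn -1
B: Δ = 0!·8!·2!/11! = 1/495; Racah Σ t=0..0: t=0:+1/1440 = 1/1440; ⇒ 3j(4 1 5; -1 -1 2)² = 7/165, sgn -1
I_A²/I_B² = (1/55)/(7/165) = 3/7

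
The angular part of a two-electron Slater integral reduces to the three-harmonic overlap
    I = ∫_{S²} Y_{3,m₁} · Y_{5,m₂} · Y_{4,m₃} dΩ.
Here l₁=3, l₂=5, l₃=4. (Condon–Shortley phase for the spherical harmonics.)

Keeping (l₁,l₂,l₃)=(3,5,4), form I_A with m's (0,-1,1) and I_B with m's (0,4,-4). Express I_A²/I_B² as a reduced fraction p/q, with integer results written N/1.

361/1176

Same 3,5,4: normalisation and zero-m 3j drop out of the ratio.
A: Δ: 4! 2! 6! / 13! → 1/180180; sum: t=1:−1/432 t=2:+1/192 t=3:−1/1440 = 19/8640; 3j²(3 5 4; 0 -1 1) = Δ·Π!·Σ² = 361/30030  (sign -1)
B: Δ: 4! 2! 6! / 13! → 1/180180; sum: t=3:−1/8640 = -1/8640; 3j²(3 5 4; 0 4 -4) = Δ·Π!·Σ² = 28/715  (sign -1)
I_A²/I_B² = (361/30030)/(28/715) = 361/1176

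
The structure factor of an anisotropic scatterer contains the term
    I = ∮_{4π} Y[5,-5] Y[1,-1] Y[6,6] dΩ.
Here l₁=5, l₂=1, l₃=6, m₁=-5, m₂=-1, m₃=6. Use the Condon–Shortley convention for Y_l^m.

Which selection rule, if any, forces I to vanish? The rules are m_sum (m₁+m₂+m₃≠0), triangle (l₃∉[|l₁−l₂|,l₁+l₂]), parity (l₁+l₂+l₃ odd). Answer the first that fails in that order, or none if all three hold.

Σmᵢ = 0  ✓
l₃∈[|l₁−l₂|,l₁+l₂]=[4,6], have l₃=6  ✓
Σlᵢ = 12 ⇒ even  ✓

none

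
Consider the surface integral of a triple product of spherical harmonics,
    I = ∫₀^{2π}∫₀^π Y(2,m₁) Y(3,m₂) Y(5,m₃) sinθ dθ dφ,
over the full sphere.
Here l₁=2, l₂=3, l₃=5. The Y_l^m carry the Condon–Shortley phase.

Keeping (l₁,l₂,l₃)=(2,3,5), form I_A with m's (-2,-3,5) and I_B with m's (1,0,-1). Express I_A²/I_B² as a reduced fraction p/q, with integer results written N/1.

Same 2,3,5: normalisation and zero-m 3j drop out of the ratio.
A: Δ: 0! 4! 6! / 11! → 1/2310; sum: t=0:+1/17280 = 1/17280; 3j²(2 3 5; -2 -3 5) = Δ·Π!·Σ² = 1/11  (sign +1)
B: Δ: 0! 4! 6! / 11! → 1/2310; sum: t=0:+1/216 = 1/216; 3j²(2 3 5; 1 0 -1) = Δ·Π!·Σ² = 8/231  (sign +1)
I_A²/I_B² = (1/11)/(8/231) = 21/8

21/8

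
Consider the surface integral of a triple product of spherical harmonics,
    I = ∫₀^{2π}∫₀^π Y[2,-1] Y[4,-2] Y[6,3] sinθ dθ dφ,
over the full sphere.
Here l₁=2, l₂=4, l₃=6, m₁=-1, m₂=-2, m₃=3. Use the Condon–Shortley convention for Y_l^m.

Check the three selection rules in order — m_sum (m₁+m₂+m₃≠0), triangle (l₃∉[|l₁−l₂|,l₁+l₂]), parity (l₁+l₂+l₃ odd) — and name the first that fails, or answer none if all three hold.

none

Σmᵢ = 0  ✓
l₃∈[|l₁−l₂|,l₁+l₂]=[2,6], have l₃=6  ✓
Σlᵢ = 12 ⇒ even  ✓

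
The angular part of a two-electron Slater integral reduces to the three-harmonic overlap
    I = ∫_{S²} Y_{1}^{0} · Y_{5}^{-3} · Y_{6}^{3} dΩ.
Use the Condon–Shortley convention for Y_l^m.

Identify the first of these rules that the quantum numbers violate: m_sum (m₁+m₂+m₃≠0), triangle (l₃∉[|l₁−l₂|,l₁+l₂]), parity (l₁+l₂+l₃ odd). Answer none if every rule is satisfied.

Σmᵢ = 0  ✓
l₃∈[|l₁−l₂|,l₁+l₂]=[4,6], have l₃=6  ✓
Σlᵢ = 12 ⇒ even  ✓

none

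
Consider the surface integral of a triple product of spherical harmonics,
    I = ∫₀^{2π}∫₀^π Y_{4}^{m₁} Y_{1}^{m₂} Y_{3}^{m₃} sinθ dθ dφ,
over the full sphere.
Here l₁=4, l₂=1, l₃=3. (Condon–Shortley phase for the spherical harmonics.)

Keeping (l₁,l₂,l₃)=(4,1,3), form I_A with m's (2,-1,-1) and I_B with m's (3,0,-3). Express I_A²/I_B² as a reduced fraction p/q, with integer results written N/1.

15/7

Shared (l₁,l₂,l₃)=(4,1,3): N and (l;000)² cancel in I_A²/I_B².
A: Δ = 2!·6!·0!/9! = 1/252; Racah Σ t=0..0: t=0:+1/96 = 1/96; ⇒ 3j(4 1 3; 2 -1 -1)² = 5/84, sgn +1
B: Δ = 2!·6!·0!/9! = 1/252; Racah Σ t=1..1: t=1:−1/720 = -1/720; ⇒ 3j(4 1 3; 3 0 -3)² = 1/36, sgn -1
I_A²/I_B² = (5/84)/(1/36) = 15/7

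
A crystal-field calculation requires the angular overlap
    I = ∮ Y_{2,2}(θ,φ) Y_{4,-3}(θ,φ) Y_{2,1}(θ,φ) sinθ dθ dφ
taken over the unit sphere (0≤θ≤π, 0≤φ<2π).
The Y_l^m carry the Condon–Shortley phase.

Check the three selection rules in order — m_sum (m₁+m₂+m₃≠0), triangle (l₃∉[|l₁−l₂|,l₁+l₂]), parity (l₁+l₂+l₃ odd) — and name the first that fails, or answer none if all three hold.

none

azimuthal sum: 2 − 3 + 1 = 0  ✓
2 ≤ 2 ≤ 6 (triangle on l)  ✓
L = 2 + 4 + 2 = 8 (even)  ✓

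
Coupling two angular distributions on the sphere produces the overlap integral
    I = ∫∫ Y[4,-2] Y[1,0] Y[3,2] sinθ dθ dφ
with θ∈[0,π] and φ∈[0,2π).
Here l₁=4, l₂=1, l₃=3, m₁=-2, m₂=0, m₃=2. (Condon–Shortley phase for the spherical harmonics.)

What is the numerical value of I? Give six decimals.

m-sum 0 ✓  L=8 even ✓  3≤3≤5 ✓
Π(2lᵢ+1) = 9×3×7 = 189
triangle coeff Δ(4,1,3) = 1/252
Σ_t [1,1]: t=1:−1/36 = -1/36
(3j)²=4/63 [(4 1 3; 0 0 0)], sign=+1
Σ_t [1,1]: t=1:−1/120 = -1/120
(3j)²=1/21 [(4 1 3; -2 0 2)], sign=+1
⇒ 4πI² = 4/7
I = (+1)√(4/7/(4π)) = 0.21324362

0.213244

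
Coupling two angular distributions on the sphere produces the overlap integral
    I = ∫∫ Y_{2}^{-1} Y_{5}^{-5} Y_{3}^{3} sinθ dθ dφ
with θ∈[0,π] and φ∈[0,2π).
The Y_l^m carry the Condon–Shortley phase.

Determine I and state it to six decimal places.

Σmᵢ = -3 ≠ 0, so the φ-integral vanishes; I = 0

0.000000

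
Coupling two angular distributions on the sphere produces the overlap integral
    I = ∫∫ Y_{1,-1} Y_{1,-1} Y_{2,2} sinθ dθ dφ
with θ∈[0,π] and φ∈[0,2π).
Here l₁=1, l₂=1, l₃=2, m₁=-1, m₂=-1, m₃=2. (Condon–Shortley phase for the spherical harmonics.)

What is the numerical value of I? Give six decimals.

m-sum 0 ✓  L=4 even ✓  0≤2≤2 ✓
Π(2lᵢ+1) = 3×3×5 = 45
triangle coeff Δ(1,1,2) = 1/30
Σ_t [0,0]: t=0:+1/1 = 1/1
(3j)²=2/15 [(1 1 2; 0 0 0)], sign=+1
Σ_t [0,0]: t=0:+1/4 = 1/4
(3j)²=1/5 [(1 1 2; -1 -1 2)], sign=+1
⇒ 4πI² = 6/5
I = (+1)√(6/5/(4π)) = 0.30901936

0.309019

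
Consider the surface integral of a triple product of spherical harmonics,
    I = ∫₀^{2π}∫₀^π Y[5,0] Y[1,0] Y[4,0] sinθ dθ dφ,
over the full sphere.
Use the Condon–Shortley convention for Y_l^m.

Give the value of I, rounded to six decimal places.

0.245532

m-sum 0 ✓  L=10 even ✓  4≤4≤6 ✓
Π(2lᵢ+1) = 11×3×9 = 297
triangle coeff Δ(5,1,4) = 1/495
Σ_t [1,1]: t=1:−1/576 = -1/576
(3j)²=5/99 [(5 1 4; 0 0 0)], sign=-1
(m-triple is (0,0,0) — same symbol as above.)
⇒ 4πI² = 25/33
I = (+1)√(25/33/(4π)) = 0.24553200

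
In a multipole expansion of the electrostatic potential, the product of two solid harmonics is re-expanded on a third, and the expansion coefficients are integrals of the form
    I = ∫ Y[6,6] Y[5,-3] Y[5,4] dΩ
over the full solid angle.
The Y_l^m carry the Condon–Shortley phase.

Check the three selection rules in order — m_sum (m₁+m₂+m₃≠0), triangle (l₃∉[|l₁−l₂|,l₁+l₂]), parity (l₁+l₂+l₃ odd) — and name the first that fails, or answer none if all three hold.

m_sum

Σmᵢ = 7  ✗
l₃∈[|l₁−l₂|,l₁+l₂]=[1,11], have l₃=5
Σlᵢ = 16 ⇒ even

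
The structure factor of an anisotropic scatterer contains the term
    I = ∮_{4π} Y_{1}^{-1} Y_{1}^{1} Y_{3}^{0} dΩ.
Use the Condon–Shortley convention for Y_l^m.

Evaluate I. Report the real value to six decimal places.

|1−1|≤3≤1+1 violated ⇒ I = 0

0.000000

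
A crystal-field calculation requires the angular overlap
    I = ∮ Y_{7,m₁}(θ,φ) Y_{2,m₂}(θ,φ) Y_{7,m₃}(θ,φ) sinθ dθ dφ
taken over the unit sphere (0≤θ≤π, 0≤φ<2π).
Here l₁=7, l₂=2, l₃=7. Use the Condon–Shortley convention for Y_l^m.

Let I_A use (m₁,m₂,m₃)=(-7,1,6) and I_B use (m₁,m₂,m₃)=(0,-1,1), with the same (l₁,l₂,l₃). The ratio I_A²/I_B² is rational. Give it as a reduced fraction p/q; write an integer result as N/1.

169/4

Shared (l₁,l₂,l₃)=(7,2,7): N and (l;000)² cancel in I_A²/I_B².
A: Δ = 2!·12!·2!/17! = 1/185640; Racah Σ t=2..2: t=2:+1/958003200 = 1/958003200; ⇒ 3j(7 2 7; -7 1 6)² = 13/680, sgn -1
B: Δ = 2!·12!·2!/17! = 1/185640; Racah Σ t=0..1: t=0:+1/1209600 t=1:−1/1036800 = -1/7257600; ⇒ 3j(7 2 7; 0 -1 1)² = 1/2210, sgn -1
I_A²/I_B² = (13/680)/(1/2210) = 169/4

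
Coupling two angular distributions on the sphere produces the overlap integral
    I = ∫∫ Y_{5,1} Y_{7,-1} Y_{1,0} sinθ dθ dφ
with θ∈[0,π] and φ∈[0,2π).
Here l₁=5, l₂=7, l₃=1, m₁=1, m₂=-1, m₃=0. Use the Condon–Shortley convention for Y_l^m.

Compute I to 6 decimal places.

0.000000

l₃=1 ∉ [2,12] — triangle fails ⇒ I = 0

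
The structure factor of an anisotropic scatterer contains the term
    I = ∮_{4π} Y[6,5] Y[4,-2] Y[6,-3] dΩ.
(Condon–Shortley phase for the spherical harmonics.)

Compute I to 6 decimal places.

Rules hold: Σm=0, L=16 even, 2≤6≤10.
N = 13·9·13 = 1521
Δ = 4!·8!·4!/17! = 1/15315300
Racah Σ t=0..4: t=0:+1/829440 t=1:−1/25920 t=2:+1/9216 t=3:−1/25920 t=4:+1/829440 = 7/207360
⇒ 3j(6 4 6; 0 0 0)² = 28/2431, sgn +1
Racah Σ t=0..1: t=0:+1/483840 t=1:−1/1451520 = 1/725760
⇒ 3j(6 4 6; 5 -2 -3)² = 24/1547, sgn -1
4πI² = N·(3j₀)²·(3jₘ)² = 864/3179
I = -1·√(0.271784/4π) = -0.14706410

-0.147064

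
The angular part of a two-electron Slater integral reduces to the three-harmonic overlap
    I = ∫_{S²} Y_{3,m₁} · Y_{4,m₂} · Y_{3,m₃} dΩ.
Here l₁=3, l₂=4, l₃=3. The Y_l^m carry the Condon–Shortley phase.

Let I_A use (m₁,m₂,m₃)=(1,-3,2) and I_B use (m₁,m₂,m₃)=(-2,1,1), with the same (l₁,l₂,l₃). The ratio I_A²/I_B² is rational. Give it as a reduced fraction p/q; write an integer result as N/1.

7/16

Shared (l₁,l₂,l₃)=(3,4,3): N and (l;000)² cancel in I_A²/I_B².
A: Δ = 4!·2!·4!/11! = 1/34650; Racah Σ t=0..1: t=0:+1/288 t=1:−1/144 = -1/288; ⇒ 3j(3 4 3; 1 -3 2)² = 1/99, sgn +1
B: Δ = 4!·2!·4!/11! = 1/34650; Racah Σ t=3..4: t=3:−1/48 t=4:+1/144 = -1/72; ⇒ 3j(3 4 3; -2 1 1)² = 16/693, sgn -1
I_A²/I_B² = (1/99)/(16/693) = 7/16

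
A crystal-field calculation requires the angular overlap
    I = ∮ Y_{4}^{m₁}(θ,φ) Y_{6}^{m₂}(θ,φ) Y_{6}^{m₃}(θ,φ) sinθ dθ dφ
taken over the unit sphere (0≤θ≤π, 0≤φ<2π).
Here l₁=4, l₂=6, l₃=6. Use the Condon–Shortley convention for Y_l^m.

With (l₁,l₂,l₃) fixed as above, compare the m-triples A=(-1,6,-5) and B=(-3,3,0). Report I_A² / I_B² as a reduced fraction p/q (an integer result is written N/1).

Same 4,6,6: normalisation and zero-m 3j drop out of the ratio.
A: Δ: 4! 4! 8! / 17! → 1/15315300; sum: t=4:+1/5806080 = 1/5806080; 3j²(4 6 6; -1 6 -5) = Δ·Π!·Σ² = 165/6188  (sign -1)
B: Δ: 4! 4! 8! / 17! → 1/15315300; sum: t=3:−1/207360 t=4:+1/103680 = 1/207360; 3j²(4 6 6; -3 3 0) = Δ·Π!·Σ² = 21/2431  (sign +1)
I_A²/I_B² = (165/6188)/(21/2431) = 605/196

605/196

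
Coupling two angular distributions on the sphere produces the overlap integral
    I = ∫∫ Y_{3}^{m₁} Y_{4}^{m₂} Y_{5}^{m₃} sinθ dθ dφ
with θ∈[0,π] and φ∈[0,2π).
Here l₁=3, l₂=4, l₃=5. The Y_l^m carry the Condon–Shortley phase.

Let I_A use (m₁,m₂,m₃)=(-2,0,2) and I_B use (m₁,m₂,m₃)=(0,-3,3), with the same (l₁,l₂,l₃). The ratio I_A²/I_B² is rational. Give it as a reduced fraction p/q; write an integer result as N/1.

25/63

l's match ⇒ only the (l;m) 3-j factors differ between A and B.
A: triangle coeff Δ(3,4,5) = 1/180180; Σ_t [1,2]: t=1:−1/864 t=2:+1/576 = 1/1728; (3j)²=5/1287 [(3 4 5; -2 0 2)], sign=-1
B: triangle coeff Δ(3,4,5) = 1/180180; Σ_t [0,1]: t=0:+1/1440 t=1:−1/2880 = 1/2880; (3j)²=7/715 [(3 4 5; 0 -3 3)], sign=+1
I_A²/I_B² = (5/1287)/(7/715) = 25/63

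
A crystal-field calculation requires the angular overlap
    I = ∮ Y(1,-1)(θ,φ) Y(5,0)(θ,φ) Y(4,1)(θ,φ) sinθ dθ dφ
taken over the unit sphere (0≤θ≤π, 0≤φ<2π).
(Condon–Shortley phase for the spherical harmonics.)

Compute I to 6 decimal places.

0.155288

m-sum 0 ✓  L=10 even ✓  4≤4≤6 ✓
Π(2lᵢ+1) = 3×11×9 = 297
triangle coeff Δ(1,5,4) = 1/495
Σ_t [1,1]: t=1:−1/576 = -1/576
(3j)²=5/99 [(1 5 4; 0 0 0)], sign=-1
Σ_t [2,2]: t=2:+1/1440 = 1/1440
(3j)²=2/99 [(1 5 4; -1 0 1)], sign=-1
⇒ 4πI² = 10/33
I = (+1)√(10/33/(4π)) = 0.15528807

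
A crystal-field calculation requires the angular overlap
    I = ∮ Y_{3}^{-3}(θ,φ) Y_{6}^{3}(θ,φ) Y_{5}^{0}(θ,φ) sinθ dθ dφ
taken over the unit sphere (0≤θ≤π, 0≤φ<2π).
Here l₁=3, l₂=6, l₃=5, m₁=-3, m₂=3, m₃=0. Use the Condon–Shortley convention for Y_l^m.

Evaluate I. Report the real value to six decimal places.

Rules hold: Σm=0, L=14 even, 3≤5≤9.
N = 7·13·11 = 1001
Δ = 4!·2!·8!/15! = 1/675675
Racah Σ t=1..3: t=1:−1/8640 t=2:+1/2304 t=3:−1/8640 = 7/34560
⇒ 3j(3 6 5; 0 0 0)² = 7/429, sgn -1
Racah Σ t=4..4: t=4:+1/34560 = 1/34560
⇒ 3j(3 6 5; -3 3 0)² = 4/143, sgn -1
4πI² = N·(3j₀)²·(3jₘ)² = 196/429
I = +1·√(0.456876/4π) = 0.19067531

0.190675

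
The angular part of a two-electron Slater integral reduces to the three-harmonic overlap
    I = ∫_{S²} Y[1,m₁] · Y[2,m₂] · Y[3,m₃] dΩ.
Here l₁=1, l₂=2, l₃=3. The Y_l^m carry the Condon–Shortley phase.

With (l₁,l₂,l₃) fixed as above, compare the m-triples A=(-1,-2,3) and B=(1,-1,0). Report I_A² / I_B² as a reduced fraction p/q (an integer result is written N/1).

l's match ⇒ only the (l;m) 3-j factors differ between A and B.
A: triangle coeff Δ(1,2,3) = 1/105; Σ_t [0,0]: t=0:+1/48 = 1/48; (3j)²=1/7 [(1 2 3; -1 -2 3)], sign=+1
B: triangle coeff Δ(1,2,3) = 1/105; Σ_t [0,0]: t=0:+1/12 = 1/12; (3j)²=1/35 [(1 2 3; 1 -1 0)], sign=-1
I_A²/I_B² = (1/7)/(1/35) = 5/1

5/1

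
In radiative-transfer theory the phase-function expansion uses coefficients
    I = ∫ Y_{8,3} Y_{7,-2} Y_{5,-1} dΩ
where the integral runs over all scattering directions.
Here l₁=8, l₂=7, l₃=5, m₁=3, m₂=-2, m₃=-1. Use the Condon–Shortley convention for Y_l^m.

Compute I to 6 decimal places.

Rules hold: Σm=0, L=20 even, 1≤5≤15.
N = 17·15·11 = 2805
Δ = 10!·6!·4!/21! = 1/814773960
Racah Σ t=3..7: t=3:−1/87091200 t=4:+1/4976640 t=5:−1/2073600 t=6:+1/4976640 t=7:−1/87091200 = -1/9676800
⇒ 3j(8 7 5; 0 0 0)² = 360/46189, sgn +1
Racah Σ t=1..5: t=1:−1/418037760 t=2:+1/17418240 t=3:−1/5806080 t=4:+1/12441600 t=5:−1/248832000 = -61/1492992000
⇒ 3j(8 7 5; 3 -2 -1)² = 3721/503880, sgn -1
4πI² = N·(3j₀)²·(3jₘ)² = 167445/1037153
I = -1·√(0.161447/4π) = -0.11334693

-0.113347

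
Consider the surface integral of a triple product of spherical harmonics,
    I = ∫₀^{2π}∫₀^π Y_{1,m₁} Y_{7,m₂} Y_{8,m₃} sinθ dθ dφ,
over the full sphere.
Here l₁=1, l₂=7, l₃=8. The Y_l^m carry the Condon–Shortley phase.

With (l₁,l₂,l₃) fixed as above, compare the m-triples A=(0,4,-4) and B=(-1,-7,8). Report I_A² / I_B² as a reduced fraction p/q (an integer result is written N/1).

2/5

l's match ⇒ only the (l;m) 3-j factors differ between A and B.
A: triangle coeff Δ(1,7,8) = 1/2040; Σ_t [0,0]: t=0:+1/239500800 = 1/239500800; (3j)²=2/85 [(1 7 8; 0 4 -4)], sign=+1
B: triangle coeff Δ(1,7,8) = 1/2040; Σ_t [0,0]: t=0:+1/174356582400 = 1/174356582400; (3j)²=1/17 [(1 7 8; -1 -7 8)], sign=+1
I_A²/I_B² = (2/85)/(1/17) = 2/5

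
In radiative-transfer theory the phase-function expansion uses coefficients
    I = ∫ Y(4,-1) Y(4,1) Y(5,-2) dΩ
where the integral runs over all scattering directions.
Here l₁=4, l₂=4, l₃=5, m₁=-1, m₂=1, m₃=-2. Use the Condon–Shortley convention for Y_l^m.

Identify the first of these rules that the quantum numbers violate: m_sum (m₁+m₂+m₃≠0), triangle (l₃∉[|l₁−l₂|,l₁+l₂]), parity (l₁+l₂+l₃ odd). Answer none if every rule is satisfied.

Σmᵢ = -2  ✗
l₃∈[|l₁−l₂|,l₁+l₂]=[0,8], have l₃=5
Σlᵢ = 13 ⇒ odd

m_sum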